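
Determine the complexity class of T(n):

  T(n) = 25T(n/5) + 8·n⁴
Θ(n⁴)

Master Theorem: a = 25, b = 5, f(n) = 8·n⁴.
Compute the critical exponent d = log₅(25) = 2.
Compare f(n) = Θ(n⁴) against n^d:
  k = 4 > d = 2, so f(n) = Ω(n^(d+ε)) — Case 3.
  Regularity: a·(n/b)^4/n^4 = a/b^4 = 25/625 < 1 ✓.
  The top-level work dominates: T(n) = Θ(f(n)) = Θ(n⁴).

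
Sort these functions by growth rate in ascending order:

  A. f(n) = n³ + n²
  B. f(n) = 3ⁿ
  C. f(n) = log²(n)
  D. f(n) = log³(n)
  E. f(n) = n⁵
C < D < A < E < B

Comparing growth rates:
C = log²(n) is O(log² n)
D = log³(n) is O(log³ n)
A = n³ + n² is O(n³)
E = n⁵ is O(n⁵)
B = 3ⁿ is O(3ⁿ)

Therefore, the order from slowest to fastest is: C < D < A < E < B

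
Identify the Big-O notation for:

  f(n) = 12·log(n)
O(log n)

The dominant term in 12·log(n) is 12·log(n), which is Θ(log n).
Constants are absorbed, so the tightest bound is O(log n).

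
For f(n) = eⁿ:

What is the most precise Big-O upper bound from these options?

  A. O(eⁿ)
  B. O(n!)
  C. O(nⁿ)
A

f(n) = eⁿ is O(eⁿ).
All listed options are valid Big-O bounds (upper bounds),
but O(eⁿ) is the tightest (smallest valid bound).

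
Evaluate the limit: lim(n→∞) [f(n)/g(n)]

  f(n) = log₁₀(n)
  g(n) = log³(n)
0

Since log₁₀(n) (O(log n)) grows slower than log³(n) (O(log³ n)),
the ratio f(n)/g(n) → 0 as n → ∞.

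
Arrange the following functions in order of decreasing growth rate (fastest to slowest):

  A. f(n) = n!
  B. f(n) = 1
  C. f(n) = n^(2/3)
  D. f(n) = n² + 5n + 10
A > D > C > B

Comparing growth rates:
A = n! is O(n!)
D = n² + 5n + 10 is O(n²)
C = n^(2/3) is O(n^(2/3))
B = 1 is O(1)

Therefore, the order from fastest to slowest is: A > D > C > B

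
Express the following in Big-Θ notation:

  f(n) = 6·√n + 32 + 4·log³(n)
Θ(√n)

Order the terms by growth rate: 32 ≺ 4·log³(n) ≺ 6·√n.
The fastest-growing term 6·√n dominates as n → ∞; dropping its constant factor gives Θ(√n).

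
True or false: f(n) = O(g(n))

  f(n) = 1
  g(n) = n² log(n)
True

f(n) = 1 is O(1), and g(n) = n² log(n) is O(n² log n).
Since O(1) ⊆ O(n² log n) (f grows no faster than g), f(n) = O(g(n)) is true.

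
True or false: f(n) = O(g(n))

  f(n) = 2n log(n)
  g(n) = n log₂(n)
True

f(n) = 2n log(n) and g(n) = n log₂(n) are both O(n log n).
Big-O permits equal growth rates (f ≤ c·g for some c), so f(n) = O(g(n)) is true.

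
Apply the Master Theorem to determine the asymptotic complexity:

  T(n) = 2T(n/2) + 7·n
Θ(n log n)

Master Theorem: a = 2, b = 2, f(n) = 7·n.
Compute the critical exponent d = log₂(2) = 1.
Compare f(n) = Θ(n) against n^d:
  k = 1 = d, so f(n) = Θ(n^d) — Case 2.
  Work is balanced across levels: T(n) = Θ(n^d log n) = Θ(n log n).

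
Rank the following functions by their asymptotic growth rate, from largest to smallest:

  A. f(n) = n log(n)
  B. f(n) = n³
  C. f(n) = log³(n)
B > A > C

Comparing growth rates:
B = n³ is O(n³)
A = n log(n) is O(n log n)
C = log³(n) is O(log³ n)

Therefore, the order from fastest to slowest is: B > A > C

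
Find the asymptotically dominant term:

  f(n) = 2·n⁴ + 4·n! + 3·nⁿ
3·nⁿ

Looking at each term:
  - 2·n⁴ is O(n⁴)
  - 4·n! is O(n!)
  - 3·nⁿ is O(nⁿ)

The term 3·nⁿ (O(nⁿ)) grows fastest and dominates all others.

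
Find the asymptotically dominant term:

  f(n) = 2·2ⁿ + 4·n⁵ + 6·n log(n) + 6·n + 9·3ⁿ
9·3ⁿ

Looking at each term:
  - 2·2ⁿ is O(2ⁿ)
  - 4·n⁵ is O(n⁵)
  - 6·n log(n) is O(n log n)
  - 6·n is O(n)
  - 9·3ⁿ is O(3ⁿ)

The term 9·3ⁿ (O(3ⁿ)) grows fastest and dominates all others.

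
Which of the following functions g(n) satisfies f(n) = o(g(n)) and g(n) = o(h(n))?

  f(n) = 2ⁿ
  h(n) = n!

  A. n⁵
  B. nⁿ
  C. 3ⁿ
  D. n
C

We need g(n) with 2ⁿ = o(g(n)) and g(n) = o(n!), i.e. O(2ⁿ) ≺ g ≺ O(n!).
Check each option:
  A. n⁵ — O(n⁵) does not grow strictly faster than f(n)
  B. nⁿ — O(nⁿ) does not grow strictly slower than h(n)
  C. 3ⁿ — O(3ⁿ) is strictly between O(2ⁿ) and O(n!) ✓
  D. n — O(n) does not grow strictly faster than f(n)

Only option C (3ⁿ) lies strictly between.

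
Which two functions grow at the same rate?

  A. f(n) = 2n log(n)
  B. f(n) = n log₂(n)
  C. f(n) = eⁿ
A and B

Examining each function:
  A. 2n log(n) is O(n log n)
  B. n log₂(n) is O(n log n)
  C. eⁿ is O(eⁿ)

Functions A and B both have the same complexity class.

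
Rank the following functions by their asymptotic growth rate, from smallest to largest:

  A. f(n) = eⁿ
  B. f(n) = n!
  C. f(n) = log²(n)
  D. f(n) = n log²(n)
C < D < A < B

Comparing growth rates:
C = log²(n) is O(log² n)
D = n log²(n) is O(n log² n)
A = eⁿ is O(eⁿ)
B = n! is O(n!)

Therefore, the order from slowest to fastest is: C < D < A < B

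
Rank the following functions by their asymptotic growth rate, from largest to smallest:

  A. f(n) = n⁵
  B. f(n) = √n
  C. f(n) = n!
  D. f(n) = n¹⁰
C > D > A > B

Comparing growth rates:
C = n! is O(n!)
D = n¹⁰ is O(n¹⁰)
A = n⁵ is O(n⁵)
B = √n is O(√n)

Therefore, the order from fastest to slowest is: C > D > A > B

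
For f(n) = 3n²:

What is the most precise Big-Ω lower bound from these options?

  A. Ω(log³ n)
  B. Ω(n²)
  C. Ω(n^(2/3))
B

f(n) = 3n² is Ω(n²).
All listed options are valid Big-Ω bounds (lower bounds),
but Ω(n²) is the tightest (largest valid bound).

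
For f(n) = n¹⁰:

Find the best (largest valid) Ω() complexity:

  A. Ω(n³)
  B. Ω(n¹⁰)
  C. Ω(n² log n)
B

f(n) = n¹⁰ is Ω(n¹⁰).
All listed options are valid Big-Ω bounds (lower bounds),
but Ω(n¹⁰) is the tightest (largest valid bound).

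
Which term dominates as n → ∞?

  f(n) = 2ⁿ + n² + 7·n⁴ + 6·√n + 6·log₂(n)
2ⁿ

Looking at each term:
  - 2ⁿ is O(2ⁿ)
  - n² is O(n²)
  - 7·n⁴ is O(n⁴)
  - 6·√n is O(√n)
  - 6·log₂(n) is O(log n)

The term 2ⁿ (O(2ⁿ)) grows fastest and dominates all others.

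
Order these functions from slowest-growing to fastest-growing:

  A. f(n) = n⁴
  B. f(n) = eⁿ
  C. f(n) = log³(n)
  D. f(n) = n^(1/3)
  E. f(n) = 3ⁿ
C < D < A < B < E

Comparing growth rates:
C = log³(n) is O(log³ n)
D = n^(1/3) is O(n^(1/3))
A = n⁴ is O(n⁴)
B = eⁿ is O(eⁿ)
E = 3ⁿ is O(3ⁿ)

Therefore, the order from slowest to fastest is: C < D < A < B < E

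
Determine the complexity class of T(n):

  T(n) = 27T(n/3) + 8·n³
Θ(n³ log n)

Master Theorem: a = 27, b = 3, f(n) = 8·n³.
Compute the critical exponent d = log₃(27) = 3.
Compare f(n) = Θ(n³) against n^d:
  k = 3 = d, so f(n) = Θ(n^d) — Case 2.
  Work is balanced across levels: T(n) = Θ(n^d log n) = Θ(n³ log n).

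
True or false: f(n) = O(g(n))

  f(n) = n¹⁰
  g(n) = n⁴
False

f(n) = n¹⁰ is O(n¹⁰), and g(n) = n⁴ is O(n⁴).
Since O(n¹⁰) grows faster than O(n⁴), f(n) = O(g(n)) is false.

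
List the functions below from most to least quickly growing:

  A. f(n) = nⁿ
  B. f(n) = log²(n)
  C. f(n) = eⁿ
A > C > B

Comparing growth rates:
A = nⁿ is O(nⁿ)
C = eⁿ is O(eⁿ)
B = log²(n) is O(log² n)

Therefore, the order from fastest to slowest is: A > C > B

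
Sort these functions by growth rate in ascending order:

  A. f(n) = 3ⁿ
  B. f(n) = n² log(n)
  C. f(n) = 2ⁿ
B < C < A

Comparing growth rates:
B = n² log(n) is O(n² log n)
C = 2ⁿ is O(2ⁿ)
A = 3ⁿ is O(3ⁿ)

Therefore, the order from slowest to fastest is: B < C < A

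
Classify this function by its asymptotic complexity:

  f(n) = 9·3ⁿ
O(3ⁿ)

The dominant term in 9·3ⁿ is 9·3ⁿ, which is Θ(3ⁿ).
Constants are absorbed, so the tightest bound is O(3ⁿ).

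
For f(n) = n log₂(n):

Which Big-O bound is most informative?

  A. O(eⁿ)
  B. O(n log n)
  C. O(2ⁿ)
B

f(n) = n log₂(n) is O(n log n).
All listed options are valid Big-O bounds (upper bounds),
but O(n log n) is the tightest (smallest valid bound).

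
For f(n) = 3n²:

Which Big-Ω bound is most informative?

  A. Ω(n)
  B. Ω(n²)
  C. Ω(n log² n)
B

f(n) = 3n² is Ω(n²).
All listed options are valid Big-Ω bounds (lower bounds),
but Ω(n²) is the tightest (largest valid bound).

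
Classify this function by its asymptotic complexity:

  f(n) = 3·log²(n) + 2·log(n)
O(log² n)

The dominant term in 3·log²(n) + 2·log(n) is 3·log²(n), which is Θ(log² n).
Lower-order terms (2·log(n)) are asymptotically negligible.
Constants are absorbed, so the tightest bound is O(log² n).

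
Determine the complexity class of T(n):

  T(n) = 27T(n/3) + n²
Θ(n³)

Master Theorem: a = 27, b = 3, f(n) = n².
Compute the critical exponent d = log₃(27) = 3.
Compare f(n) = Θ(n²) against n^d:
  k = 2 < d = 3, so f(n) = O(n^(d-ε)) — Case 1.
  The recursion cost dominates: T(n) = Θ(n^d) = Θ(n³).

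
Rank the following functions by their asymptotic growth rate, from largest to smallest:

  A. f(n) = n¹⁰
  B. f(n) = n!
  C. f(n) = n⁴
B > A > C

Comparing growth rates:
B = n! is O(n!)
A = n¹⁰ is O(n¹⁰)
C = n⁴ is O(n⁴)

Therefore, the order from fastest to slowest is: B > A > C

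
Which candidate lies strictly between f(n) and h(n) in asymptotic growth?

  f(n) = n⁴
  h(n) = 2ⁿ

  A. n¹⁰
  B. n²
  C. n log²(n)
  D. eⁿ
A

We need g(n) with n⁴ = o(g(n)) and g(n) = o(2ⁿ), i.e. O(n⁴) ≺ g ≺ O(2ⁿ).
Check each option:
  A. n¹⁰ — O(n¹⁰) is strictly between O(n⁴) and O(2ⁿ) ✓
  B. n² — O(n²) does not grow strictly faster than f(n)
  C. n log²(n) — O(n log² n) does not grow strictly faster than f(n)
  D. eⁿ — O(eⁿ) does not grow strictly slower than h(n)

Only option A (n¹⁰) lies strictly between.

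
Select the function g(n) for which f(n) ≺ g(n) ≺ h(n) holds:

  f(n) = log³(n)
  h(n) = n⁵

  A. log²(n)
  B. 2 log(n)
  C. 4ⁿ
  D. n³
D

We need g(n) with log³(n) = o(g(n)) and g(n) = o(n⁵), i.e. O(log³ n) ≺ g ≺ O(n⁵).
Check each option:
  A. log²(n) — O(log² n) does not grow strictly faster than f(n)
  B. 2 log(n) — O(log n) does not grow strictly faster than f(n)
  C. 4ⁿ — O(4ⁿ) does not grow strictly slower than h(n)
  D. n³ — O(n³) is strictly between O(log³ n) and O(n⁵) ✓

Only option D (n³) lies strictly between.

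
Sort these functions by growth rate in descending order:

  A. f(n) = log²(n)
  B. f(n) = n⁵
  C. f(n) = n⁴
B > C > A

Comparing growth rates:
B = n⁵ is O(n⁵)
C = n⁴ is O(n⁴)
A = log²(n) is O(log² n)

Therefore, the order from fastest to slowest is: B > C > A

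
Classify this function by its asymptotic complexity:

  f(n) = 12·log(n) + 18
O(log n)

The dominant term in 12·log(n) + 18 is 12·log(n), which is Θ(log n).
Lower-order terms (18) are asymptotically negligible.
Constants are absorbed, so the tightest bound is O(log n).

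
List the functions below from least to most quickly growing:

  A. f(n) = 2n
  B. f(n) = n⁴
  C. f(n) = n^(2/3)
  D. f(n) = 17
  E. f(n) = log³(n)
D < E < C < A < B

Comparing growth rates:
D = 17 is O(1)
E = log³(n) is O(log³ n)
C = n^(2/3) is O(n^(2/3))
A = 2n is O(n)
B = n⁴ is O(n⁴)

Therefore, the order from slowest to fastest is: D < E < C < A < B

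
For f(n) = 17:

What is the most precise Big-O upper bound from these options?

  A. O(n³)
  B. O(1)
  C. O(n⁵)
B

f(n) = 17 is O(1).
All listed options are valid Big-O bounds (upper bounds),
but O(1) is the tightest (smallest valid bound).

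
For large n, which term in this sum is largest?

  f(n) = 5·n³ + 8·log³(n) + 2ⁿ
2ⁿ

Looking at each term:
  - 5·n³ is O(n³)
  - 8·log³(n) is O(log³ n)
  - 2ⁿ is O(2ⁿ)

The term 2ⁿ (O(2ⁿ)) grows fastest and dominates all others.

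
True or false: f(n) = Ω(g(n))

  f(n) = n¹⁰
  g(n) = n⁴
True

f(n) = n¹⁰ is O(n¹⁰), and g(n) = n⁴ is O(n⁴).
Since O(n¹⁰) grows at least as fast as O(n⁴), f(n) = Ω(g(n)) is true.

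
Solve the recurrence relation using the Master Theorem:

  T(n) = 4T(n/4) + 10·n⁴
Θ(n⁴)

Master Theorem: a = 4, b = 4, f(n) = 10·n⁴.
Compute the critical exponent d = log₄(4) = 1.
Compare f(n) = Θ(n⁴) against n^d:
  k = 4 > d = 1, so f(n) = Ω(n^(d+ε)) — Case 3.
  Regularity: a·(n/b)^4/n^4 = a/b^4 = 4/256 < 1 ✓.
  The top-level work dominates: T(n) = Θ(f(n)) = Θ(n⁴).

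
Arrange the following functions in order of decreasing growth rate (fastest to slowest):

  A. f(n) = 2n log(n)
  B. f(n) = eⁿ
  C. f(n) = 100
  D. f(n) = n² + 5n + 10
B > D > A > C

Comparing growth rates:
B = eⁿ is O(eⁿ)
D = n² + 5n + 10 is O(n²)
A = 2n log(n) is O(n log n)
C = 100 is O(1)

Therefore, the order from fastest to slowest is: B > D > A > C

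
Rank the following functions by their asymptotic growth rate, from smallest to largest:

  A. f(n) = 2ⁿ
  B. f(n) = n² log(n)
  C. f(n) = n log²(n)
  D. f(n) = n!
C < B < A < D

Comparing growth rates:
C = n log²(n) is O(n log² n)
B = n² log(n) is O(n² log n)
A = 2ⁿ is O(2ⁿ)
D = n! is O(n!)

Therefore, the order from slowest to fastest is: C < B < A < D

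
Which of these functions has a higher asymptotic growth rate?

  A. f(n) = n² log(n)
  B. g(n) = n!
B

f(n) = n² log(n) is O(n² log n), while g(n) = n! is O(n!).
Since O(n!) grows faster than O(n² log n), g(n) dominates.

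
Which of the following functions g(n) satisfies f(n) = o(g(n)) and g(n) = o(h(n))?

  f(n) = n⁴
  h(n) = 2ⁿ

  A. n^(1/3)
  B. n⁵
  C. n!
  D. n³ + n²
B

We need g(n) with n⁴ = o(g(n)) and g(n) = o(2ⁿ), i.e. O(n⁴) ≺ g ≺ O(2ⁿ).
Check each option:
  A. n^(1/3) — O(n^(1/3)) does not grow strictly faster than f(n)
  B. n⁵ — O(n⁵) is strictly between O(n⁴) and O(2ⁿ) ✓
  C. n! — O(n!) does not grow strictly slower than h(n)
  D. n³ + n² — O(n³) does not grow strictly faster than f(n)

Only option B (n⁵) lies strictly between.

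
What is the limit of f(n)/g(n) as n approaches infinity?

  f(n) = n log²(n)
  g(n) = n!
0

Since n log²(n) (O(n log² n)) grows slower than n! (O(n!)),
the ratio f(n)/g(n) → 0 as n → ∞.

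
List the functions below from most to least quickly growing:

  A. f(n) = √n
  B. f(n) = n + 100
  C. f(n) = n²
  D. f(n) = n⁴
D > C > B > A

Comparing growth rates:
D = n⁴ is O(n⁴)
C = n² is O(n²)
B = n + 100 is O(n)
A = √n is O(√n)

Therefore, the order from fastest to slowest is: D > C > B > A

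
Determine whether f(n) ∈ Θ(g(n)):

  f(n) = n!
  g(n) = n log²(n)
False

f(n) = n! is O(n!), and g(n) = n log²(n) is O(n log² n).
Since they have different growth rates, f(n) = Θ(g(n)) is false.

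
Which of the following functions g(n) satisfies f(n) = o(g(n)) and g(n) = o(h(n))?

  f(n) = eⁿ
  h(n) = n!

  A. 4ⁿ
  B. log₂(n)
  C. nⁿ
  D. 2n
A

We need g(n) with eⁿ = o(g(n)) and g(n) = o(n!), i.e. O(eⁿ) ≺ g ≺ O(n!).
Check each option:
  A. 4ⁿ — O(4ⁿ) is strictly between O(eⁿ) and O(n!) ✓
  B. log₂(n) — O(log n) does not grow strictly faster than f(n)
  C. nⁿ — O(nⁿ) does not grow strictly slower than h(n)
  D. 2n — O(n) does not grow strictly faster than f(n)

Only option A (4ⁿ) lies strictly between.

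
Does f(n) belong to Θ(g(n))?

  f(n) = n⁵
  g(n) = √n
False

f(n) = n⁵ is O(n⁵), and g(n) = √n is O(√n).
Since they have different growth rates, f(n) = Θ(g(n)) is false.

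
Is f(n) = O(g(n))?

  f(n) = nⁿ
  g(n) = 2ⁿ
False

f(n) = nⁿ is O(nⁿ), and g(n) = 2ⁿ is O(2ⁿ).
Since O(nⁿ) grows faster than O(2ⁿ), f(n) = O(g(n)) is false.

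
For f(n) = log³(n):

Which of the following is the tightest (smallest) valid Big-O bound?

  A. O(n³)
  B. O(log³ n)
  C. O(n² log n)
B

f(n) = log³(n) is O(log³ n).
All listed options are valid Big-O bounds (upper bounds),
but O(log³ n) is the tightest (smallest valid bound).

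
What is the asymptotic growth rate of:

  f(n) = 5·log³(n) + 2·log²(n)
Θ(log³ n)

Order the terms by growth rate: 2·log²(n) ≺ 5·log³(n).
The fastest-growing term 5·log³(n) dominates as n → ∞; dropping its constant factor gives Θ(log³ n).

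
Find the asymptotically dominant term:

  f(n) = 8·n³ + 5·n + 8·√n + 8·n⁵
8·n⁵

Looking at each term:
  - 8·n³ is O(n³)
  - 5·n is O(n)
  - 8·√n is O(√n)
  - 8·n⁵ is O(n⁵)

The term 8·n⁵ (O(n⁵)) grows fastest and dominates all others.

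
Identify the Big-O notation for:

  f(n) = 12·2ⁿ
O(2ⁿ)

The dominant term in 12·2ⁿ is 12·2ⁿ, which is Θ(2ⁿ).
Constants are absorbed, so the tightest bound is O(2ⁿ).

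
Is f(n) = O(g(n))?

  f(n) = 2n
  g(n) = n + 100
True

f(n) = 2n and g(n) = n + 100 are both O(n).
Big-O permits equal growth rates (f ≤ c·g for some c), so f(n) = O(g(n)) is true.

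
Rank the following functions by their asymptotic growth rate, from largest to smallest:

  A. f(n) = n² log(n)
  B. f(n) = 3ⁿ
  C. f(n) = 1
B > A > C

Comparing growth rates:
B = 3ⁿ is O(3ⁿ)
A = n² log(n) is O(n² log n)
C = 1 is O(1)

Therefore, the order from fastest to slowest is: B > A > C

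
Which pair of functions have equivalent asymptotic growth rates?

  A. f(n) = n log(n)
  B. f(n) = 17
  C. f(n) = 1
B and C

Examining each function:
  A. n log(n) is O(n log n)
  B. 17 is O(1)
  C. 1 is O(1)

Functions B and C both have the same complexity class.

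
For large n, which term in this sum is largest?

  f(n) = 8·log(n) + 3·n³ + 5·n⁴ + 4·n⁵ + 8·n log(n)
4·n⁵

Looking at each term:
  - 8·log(n) is O(log n)
  - 3·n³ is O(n³)
  - 5·n⁴ is O(n⁴)
  - 4·n⁵ is O(n⁵)
  - 8·n log(n) is O(n log n)

The term 4·n⁵ (O(n⁵)) grows fastest and dominates all others.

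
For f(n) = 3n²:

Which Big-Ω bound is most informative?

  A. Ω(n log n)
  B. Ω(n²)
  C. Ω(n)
B

f(n) = 3n² is Ω(n²).
All listed options are valid Big-Ω bounds (lower bounds),
but Ω(n²) is the tightest (largest valid bound).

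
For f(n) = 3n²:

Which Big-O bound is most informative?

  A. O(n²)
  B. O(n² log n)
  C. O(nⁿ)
A

f(n) = 3n² is O(n²).
All listed options are valid Big-O bounds (upper bounds),
but O(n²) is the tightest (smallest valid bound).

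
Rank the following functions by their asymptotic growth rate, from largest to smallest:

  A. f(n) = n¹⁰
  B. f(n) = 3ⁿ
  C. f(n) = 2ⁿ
B > C > A

Comparing growth rates:
B = 3ⁿ is O(3ⁿ)
C = 2ⁿ is O(2ⁿ)
A = n¹⁰ is O(n¹⁰)

Therefore, the order from fastest to slowest is: B > C > A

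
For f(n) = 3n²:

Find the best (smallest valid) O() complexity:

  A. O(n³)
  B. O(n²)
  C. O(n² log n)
B

f(n) = 3n² is O(n²).
All listed options are valid Big-O bounds (upper bounds),
but O(n²) is the tightest (smallest valid bound).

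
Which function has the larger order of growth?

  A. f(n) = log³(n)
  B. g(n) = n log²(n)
B

f(n) = log³(n) is O(log³ n), while g(n) = n log²(n) is O(n log² n).
Since O(n log² n) grows faster than O(log³ n), g(n) dominates.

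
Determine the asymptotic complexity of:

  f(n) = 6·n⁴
O(n⁴)

The dominant term in 6·n⁴ is 6·n⁴, which is Θ(n⁴).
Constants are absorbed, so the tightest bound is O(n⁴).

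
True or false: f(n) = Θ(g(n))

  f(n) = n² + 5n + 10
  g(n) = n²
True

f(n) = n² + 5n + 10 and g(n) = n² are both O(n²).
Since they have the same asymptotic growth rate, f(n) = Θ(g(n)) is true.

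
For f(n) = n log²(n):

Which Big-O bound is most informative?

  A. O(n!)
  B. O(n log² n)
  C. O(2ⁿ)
B

f(n) = n log²(n) is O(n log² n).
All listed options are valid Big-O bounds (upper bounds),
but O(n log² n) is the tightest (smallest valid bound).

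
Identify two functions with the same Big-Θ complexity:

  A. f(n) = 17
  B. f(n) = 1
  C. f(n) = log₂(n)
A and B

Examining each function:
  A. 17 is O(1)
  B. 1 is O(1)
  C. log₂(n) is O(log n)

Functions A and B both have the same complexity class.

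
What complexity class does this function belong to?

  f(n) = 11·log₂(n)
O(log n)

The dominant term in 11·log₂(n) is 11·log₂(n), which is Θ(log n).
Constants are absorbed, so the tightest bound is O(log n).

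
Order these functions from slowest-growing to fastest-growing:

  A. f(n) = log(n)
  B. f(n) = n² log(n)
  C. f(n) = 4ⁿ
A < B < C

Comparing growth rates:
A = log(n) is O(log n)
B = n² log(n) is O(n² log n)
C = 4ⁿ is O(4ⁿ)

Therefore, the order from slowest to fastest is: A < B < C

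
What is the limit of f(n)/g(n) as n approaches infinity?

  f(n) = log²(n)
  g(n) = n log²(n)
0

Since log²(n) (O(log² n)) grows slower than n log²(n) (O(n log² n)),
the ratio f(n)/g(n) → 0 as n → ∞.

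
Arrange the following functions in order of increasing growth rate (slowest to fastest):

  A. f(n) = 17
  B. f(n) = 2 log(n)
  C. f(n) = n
A < B < C

Comparing growth rates:
A = 17 is O(1)
B = 2 log(n) is O(log n)
C = n is O(n)

Therefore, the order from slowest to fastest is: A < B < C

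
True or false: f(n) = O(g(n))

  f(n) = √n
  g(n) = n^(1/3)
False

f(n) = √n is O(√n), and g(n) = n^(1/3) is O(n^(1/3)).
Since O(√n) grows faster than O(n^(1/3)), f(n) = O(g(n)) is false.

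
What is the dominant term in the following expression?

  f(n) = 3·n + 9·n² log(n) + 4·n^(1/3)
9·n² log(n)

Looking at each term:
  - 3·n is O(n)
  - 9·n² log(n) is O(n² log n)
  - 4·n^(1/3) is O(n^(1/3))

The term 9·n² log(n) (O(n² log n)) grows fastest and dominates all others.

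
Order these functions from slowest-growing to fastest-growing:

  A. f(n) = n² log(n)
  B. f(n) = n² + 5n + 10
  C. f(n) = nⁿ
B < A < C

Comparing growth rates:
B = n² + 5n + 10 is O(n²)
A = n² log(n) is O(n² log n)
C = nⁿ is O(nⁿ)

Therefore, the order from slowest to fastest is: B < A < C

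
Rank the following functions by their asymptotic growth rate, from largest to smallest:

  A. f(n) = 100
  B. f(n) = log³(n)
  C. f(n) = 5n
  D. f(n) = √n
C > D > B > A

Comparing growth rates:
C = 5n is O(n)
D = √n is O(√n)
B = log³(n) is O(log³ n)
A = 100 is O(1)

Therefore, the order from fastest to slowest is: C > D > B > A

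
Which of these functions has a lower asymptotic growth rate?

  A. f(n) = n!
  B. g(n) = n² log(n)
B

f(n) = n! is O(n!), while g(n) = n² log(n) is O(n² log n).
Since O(n² log n) grows slower than O(n!), g(n) is dominated.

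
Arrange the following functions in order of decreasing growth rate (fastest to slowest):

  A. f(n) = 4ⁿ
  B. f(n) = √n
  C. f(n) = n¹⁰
A > C > B

Comparing growth rates:
A = 4ⁿ is O(4ⁿ)
C = n¹⁰ is O(n¹⁰)
B = √n is O(√n)

Therefore, the order from fastest to slowest is: A > C > B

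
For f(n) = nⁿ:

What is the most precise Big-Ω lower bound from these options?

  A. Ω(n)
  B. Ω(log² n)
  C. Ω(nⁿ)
C

f(n) = nⁿ is Ω(nⁿ).
All listed options are valid Big-Ω bounds (lower bounds),
but Ω(nⁿ) is the tightest (largest valid bound).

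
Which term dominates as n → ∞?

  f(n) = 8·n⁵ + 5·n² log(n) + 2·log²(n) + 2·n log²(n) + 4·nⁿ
4·nⁿ

Looking at each term:
  - 8·n⁵ is O(n⁵)
  - 5·n² log(n) is O(n² log n)
  - 2·log²(n) is O(log² n)
  - 2·n log²(n) is O(n log² n)
  - 4·nⁿ is O(nⁿ)

The term 4·nⁿ (O(nⁿ)) grows fastest and dominates all others.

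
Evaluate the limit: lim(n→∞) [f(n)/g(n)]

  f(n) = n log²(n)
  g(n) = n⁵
0

Since n log²(n) (O(n log² n)) grows slower than n⁵ (O(n⁵)),
the ratio f(n)/g(n) → 0 as n → ∞.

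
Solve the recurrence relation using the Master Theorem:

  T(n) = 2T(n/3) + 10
Θ(n^log₃(2))

Master Theorem: a = 2, b = 3, f(n) = 10.
Compute the critical exponent d = log₃(2) = 0.631.
Compare f(n) = Θ(1) against n^d:
  k = 0 < d = 0.631, so f(n) = O(n^(d-ε)) — Case 1.
  The recursion cost dominates: T(n) = Θ(n^d) = Θ(n^log₃(2)).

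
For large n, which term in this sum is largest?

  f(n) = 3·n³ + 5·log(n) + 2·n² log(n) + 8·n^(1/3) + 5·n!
5·n!

Looking at each term:
  - 3·n³ is O(n³)
  - 5·log(n) is O(log n)
  - 2·n² log(n) is O(n² log n)
  - 8·n^(1/3) is O(n^(1/3))
  - 5·n! is O(n!)

The term 5·n! (O(n!)) grows fastest and dominates all others.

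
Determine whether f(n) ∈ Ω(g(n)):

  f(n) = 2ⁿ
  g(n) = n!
False

f(n) = 2ⁿ is O(2ⁿ), and g(n) = n! is O(n!).
Since O(2ⁿ) grows slower than O(n!), f(n) = Ω(g(n)) is false.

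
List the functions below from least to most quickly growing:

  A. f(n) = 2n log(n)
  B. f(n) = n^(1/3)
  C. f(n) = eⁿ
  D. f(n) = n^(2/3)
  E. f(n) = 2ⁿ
B < D < A < E < C

Comparing growth rates:
B = n^(1/3) is O(n^(1/3))
D = n^(2/3) is O(n^(2/3))
A = 2n log(n) is O(n log n)
E = 2ⁿ is O(2ⁿ)
C = eⁿ is O(eⁿ)

Therefore, the order from slowest to fastest is: B < D < A < E < C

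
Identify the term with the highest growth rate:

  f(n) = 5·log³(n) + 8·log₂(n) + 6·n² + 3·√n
6·n²

Looking at each term:
  - 5·log³(n) is O(log³ n)
  - 8·log₂(n) is O(log n)
  - 6·n² is O(n²)
  - 3·√n is O(√n)

The term 6·n² (O(n²)) grows fastest and dominates all others.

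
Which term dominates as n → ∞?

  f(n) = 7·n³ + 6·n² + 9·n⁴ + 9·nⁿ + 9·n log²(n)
9·nⁿ

Looking at each term:
  - 7·n³ is O(n³)
  - 6·n² is O(n²)
  - 9·n⁴ is O(n⁴)
  - 9·nⁿ is O(nⁿ)
  - 9·n log²(n) is O(n log² n)

The term 9·nⁿ (O(nⁿ)) grows fastest and dominates all others.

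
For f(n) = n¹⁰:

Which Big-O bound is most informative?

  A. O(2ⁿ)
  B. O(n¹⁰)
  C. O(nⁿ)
B

f(n) = n¹⁰ is O(n¹⁰).
All listed options are valid Big-O bounds (upper bounds),
but O(n¹⁰) is the tightest (smallest valid bound).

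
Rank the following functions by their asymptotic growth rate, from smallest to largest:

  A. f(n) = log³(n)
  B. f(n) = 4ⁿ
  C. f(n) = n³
A < C < B

Comparing growth rates:
A = log³(n) is O(log³ n)
C = n³ is O(n³)
B = 4ⁿ is O(4ⁿ)

Therefore, the order from slowest to fastest is: A < C < B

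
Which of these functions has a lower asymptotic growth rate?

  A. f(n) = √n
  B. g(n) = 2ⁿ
A

f(n) = √n is O(√n), while g(n) = 2ⁿ is O(2ⁿ).
Since O(√n) grows slower than O(2ⁿ), f(n) is dominated.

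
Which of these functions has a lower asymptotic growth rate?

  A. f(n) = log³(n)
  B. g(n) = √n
A

f(n) = log³(n) is O(log³ n), while g(n) = √n is O(√n).
Since O(log³ n) grows slower than O(√n), f(n) is dominated.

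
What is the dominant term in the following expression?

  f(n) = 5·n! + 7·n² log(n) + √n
5·n!

Looking at each term:
  - 5·n! is O(n!)
  - 7·n² log(n) is O(n² log n)
  - √n is O(√n)

The term 5·n! (O(n!)) grows fastest and dominates all others.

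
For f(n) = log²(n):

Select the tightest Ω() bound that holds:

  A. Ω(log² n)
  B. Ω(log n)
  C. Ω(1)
A

f(n) = log²(n) is Ω(log² n).
All listed options are valid Big-Ω bounds (lower bounds),
but Ω(log² n) is the tightest (largest valid bound).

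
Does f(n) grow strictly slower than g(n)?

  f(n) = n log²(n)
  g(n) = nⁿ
True

f(n) = n log²(n) is O(n log² n), and g(n) = nⁿ is O(nⁿ).
Since O(n log² n) grows strictly slower than O(nⁿ), f(n) = o(g(n)) is true.
This means lim(n→∞) f(n)/g(n) = 0.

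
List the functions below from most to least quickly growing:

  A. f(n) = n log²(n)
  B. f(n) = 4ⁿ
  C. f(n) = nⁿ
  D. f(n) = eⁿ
C > B > D > A

Comparing growth rates:
C = nⁿ is O(nⁿ)
B = 4ⁿ is O(4ⁿ)
D = eⁿ is O(eⁿ)
A = n log²(n) is O(n log² n)

Therefore, the order from fastest to slowest is: C > B > D > A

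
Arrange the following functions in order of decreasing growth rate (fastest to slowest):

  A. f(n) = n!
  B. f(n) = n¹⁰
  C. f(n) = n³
A > B > C

Comparing growth rates:
A = n! is O(n!)
B = n¹⁰ is O(n¹⁰)
C = n³ is O(n³)

Therefore, the order from fastest to slowest is: A > B > C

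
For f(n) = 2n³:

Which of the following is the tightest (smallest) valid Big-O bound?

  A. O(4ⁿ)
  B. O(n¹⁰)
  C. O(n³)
C

f(n) = 2n³ is O(n³).
All listed options are valid Big-O bounds (upper bounds),
but O(n³) is the tightest (smallest valid bound).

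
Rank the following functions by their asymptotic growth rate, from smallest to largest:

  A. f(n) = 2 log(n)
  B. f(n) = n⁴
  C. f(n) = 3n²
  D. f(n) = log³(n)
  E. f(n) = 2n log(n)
A < D < E < C < B

Comparing growth rates:
A = 2 log(n) is O(log n)
D = log³(n) is O(log³ n)
E = 2n log(n) is O(n log n)
C = 3n² is O(n²)
B = n⁴ is O(n⁴)

Therefore, the order from slowest to fastest is: A < D < E < C < B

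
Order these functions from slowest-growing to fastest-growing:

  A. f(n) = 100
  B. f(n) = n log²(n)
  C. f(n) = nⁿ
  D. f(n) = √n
A < D < B < C

Comparing growth rates:
A = 100 is O(1)
D = √n is O(√n)
B = n log²(n) is O(n log² n)
C = nⁿ is O(nⁿ)

Therefore, the order from slowest to fastest is: A < D < B < C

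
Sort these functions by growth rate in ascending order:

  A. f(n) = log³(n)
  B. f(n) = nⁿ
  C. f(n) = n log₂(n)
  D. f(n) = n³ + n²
A < C < D < B

Comparing growth rates:
A = log³(n) is O(log³ n)
C = n log₂(n) is O(n log n)
D = n³ + n² is O(n³)
B = nⁿ is O(nⁿ)

Therefore, the order from slowest to fastest is: A < C < D < B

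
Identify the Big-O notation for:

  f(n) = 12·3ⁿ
O(3ⁿ)

The dominant term in 12·3ⁿ is 12·3ⁿ, which is Θ(3ⁿ).
Constants are absorbed, so the tightest bound is O(3ⁿ).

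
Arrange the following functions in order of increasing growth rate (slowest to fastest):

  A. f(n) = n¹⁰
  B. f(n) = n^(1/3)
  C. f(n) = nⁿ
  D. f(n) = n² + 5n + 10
B < D < A < C

Comparing growth rates:
B = n^(1/3) is O(n^(1/3))
D = n² + 5n + 10 is O(n²)
A = n¹⁰ is O(n¹⁰)
C = nⁿ is O(nⁿ)

Therefore, the order from slowest to fastest is: B < D < A < C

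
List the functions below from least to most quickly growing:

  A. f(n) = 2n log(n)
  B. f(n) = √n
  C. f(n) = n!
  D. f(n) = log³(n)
D < B < A < C

Comparing growth rates:
D = log³(n) is O(log³ n)
B = √n is O(√n)
A = 2n log(n) is O(n log n)
C = n! is O(n!)

Therefore, the order from slowest to fastest is: D < B < A < C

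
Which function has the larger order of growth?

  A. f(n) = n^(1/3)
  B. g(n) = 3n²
B

f(n) = n^(1/3) is O(n^(1/3)), while g(n) = 3n² is O(n²).
Since O(n²) grows faster than O(n^(1/3)), g(n) dominates.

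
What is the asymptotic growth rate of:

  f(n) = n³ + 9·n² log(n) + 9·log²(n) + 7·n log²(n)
Θ(n³)

Order the terms by growth rate: 9·log²(n) ≺ 7·n log²(n) ≺ 9·n² log(n) ≺ n³.
The fastest-growing term n³ dominates as n → ∞; dropping its constant factor gives Θ(n³).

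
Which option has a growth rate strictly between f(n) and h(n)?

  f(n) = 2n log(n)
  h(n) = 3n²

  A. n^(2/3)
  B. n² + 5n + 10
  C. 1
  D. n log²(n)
D

We need g(n) with 2n log(n) = o(g(n)) and g(n) = o(3n²), i.e. O(n log n) ≺ g ≺ O(n²).
Check each option:
  A. n^(2/3) — O(n^(2/3)) does not grow strictly faster than f(n)
  B. n² + 5n + 10 — O(n²) does not grow strictly slower than h(n)
  C. 1 — O(1) does not grow strictly faster than f(n)
  D. n log²(n) — O(n log² n) is strictly between O(n log n) and O(n²) ✓

Only option D (n log²(n)) lies strictly between.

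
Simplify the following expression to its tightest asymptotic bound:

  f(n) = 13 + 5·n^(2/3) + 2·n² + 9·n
Θ(n²)

Order the terms by growth rate: 13 ≺ 5·n^(2/3) ≺ 9·n ≺ 2·n².
The fastest-growing term 2·n² dominates as n → ∞; dropping its constant factor gives Θ(n²).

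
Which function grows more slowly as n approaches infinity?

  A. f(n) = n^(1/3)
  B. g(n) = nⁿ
A

f(n) = n^(1/3) is O(n^(1/3)), while g(n) = nⁿ is O(nⁿ).
Since O(n^(1/3)) grows slower than O(nⁿ), f(n) is dominated.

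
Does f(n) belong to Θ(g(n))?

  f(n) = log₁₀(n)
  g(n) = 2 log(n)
True

f(n) = log₁₀(n) and g(n) = 2 log(n) are both O(log n).
Since they have the same asymptotic growth rate, f(n) = Θ(g(n)) is true.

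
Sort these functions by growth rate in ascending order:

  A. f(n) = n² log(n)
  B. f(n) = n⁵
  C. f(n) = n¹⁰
A < B < C

Comparing growth rates:
A = n² log(n) is O(n² log n)
B = n⁵ is O(n⁵)
C = n¹⁰ is O(n¹⁰)

Therefore, the order from slowest to fastest is: A < B < C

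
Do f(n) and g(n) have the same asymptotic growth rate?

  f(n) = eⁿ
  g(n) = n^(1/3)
False

f(n) = eⁿ is O(eⁿ), and g(n) = n^(1/3) is O(n^(1/3)).
Since they have different growth rates, f(n) = Θ(g(n)) is false.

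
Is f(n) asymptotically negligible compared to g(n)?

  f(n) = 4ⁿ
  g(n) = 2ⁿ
False

f(n) = 4ⁿ is O(4ⁿ), and g(n) = 2ⁿ is O(2ⁿ).
Since O(4ⁿ) grows faster than or equal to O(2ⁿ), f(n) = o(g(n)) is false.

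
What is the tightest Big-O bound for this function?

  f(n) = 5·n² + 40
O(n²)

The dominant term in 5·n² + 40 is 5·n², which is Θ(n²).
Lower-order terms (40) are asymptotically negligible.
Constants are absorbed, so the tightest bound is O(n²).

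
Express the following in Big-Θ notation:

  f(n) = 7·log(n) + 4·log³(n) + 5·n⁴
Θ(n⁴)

Order the terms by growth rate: 7·log(n) ≺ 4·log³(n) ≺ 5·n⁴.
The fastest-growing term 5·n⁴ dominates as n → ∞; dropping its constant factor gives Θ(n⁴).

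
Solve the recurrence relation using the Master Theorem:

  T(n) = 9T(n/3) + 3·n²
Θ(n² log n)

Master Theorem: a = 9, b = 3, f(n) = 3·n².
Compute the critical exponent d = log₃(9) = 2.
Compare f(n) = Θ(n²) against n^d:
  k = 2 = d, so f(n) = Θ(n^d) — Case 2.
  Work is balanced across levels: T(n) = Θ(n^d log n) = Θ(n² log n).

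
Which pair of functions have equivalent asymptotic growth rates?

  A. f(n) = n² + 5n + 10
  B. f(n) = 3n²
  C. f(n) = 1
A and B

Examining each function:
  A. n² + 5n + 10 is O(n²)
  B. 3n² is O(n²)
  C. 1 is O(1)

Functions A and B both have the same complexity class.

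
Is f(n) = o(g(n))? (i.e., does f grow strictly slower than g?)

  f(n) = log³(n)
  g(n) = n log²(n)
True

f(n) = log³(n) is O(log³ n), and g(n) = n log²(n) is O(n log² n).
Since O(log³ n) grows strictly slower than O(n log² n), f(n) = o(g(n)) is true.
This means lim(n→∞) f(n)/g(n) = 0.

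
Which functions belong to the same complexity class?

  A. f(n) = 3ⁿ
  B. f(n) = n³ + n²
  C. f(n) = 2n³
B and C

Examining each function:
  A. 3ⁿ is O(3ⁿ)
  B. n³ + n² is O(n³)
  C. 2n³ is O(n³)

Functions B and C both have the same complexity class.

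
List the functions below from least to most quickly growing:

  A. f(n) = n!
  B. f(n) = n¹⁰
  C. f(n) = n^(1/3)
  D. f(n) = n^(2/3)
C < D < B < A

Comparing growth rates:
C = n^(1/3) is O(n^(1/3))
D = n^(2/3) is O(n^(2/3))
B = n¹⁰ is O(n¹⁰)
A = n! is O(n!)

Therefore, the order from slowest to fastest is: C < D < B < A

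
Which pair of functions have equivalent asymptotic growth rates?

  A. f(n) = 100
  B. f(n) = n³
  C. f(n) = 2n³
B and C

Examining each function:
  A. 100 is O(1)
  B. n³ is O(n³)
  C. 2n³ is O(n³)

Functions B and C both have the same complexity class.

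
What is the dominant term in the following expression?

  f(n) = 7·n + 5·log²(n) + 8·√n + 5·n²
5·n²

Looking at each term:
  - 7·n is O(n)
  - 5·log²(n) is O(log² n)
  - 8·√n is O(√n)
  - 5·n² is O(n²)

The term 5·n² (O(n²)) grows fastest and dominates all others.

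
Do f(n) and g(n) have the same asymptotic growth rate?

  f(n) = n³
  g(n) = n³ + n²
True

f(n) = n³ and g(n) = n³ + n² are both O(n³).
Since they have the same asymptotic growth rate, f(n) = Θ(g(n)) is true.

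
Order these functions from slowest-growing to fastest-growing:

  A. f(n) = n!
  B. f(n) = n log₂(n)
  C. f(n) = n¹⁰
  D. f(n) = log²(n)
D < B < C < A

Comparing growth rates:
D = log²(n) is O(log² n)
B = n log₂(n) is O(n log n)
C = n¹⁰ is O(n¹⁰)
A = n! is O(n!)

Therefore, the order from slowest to fastest is: D < B < C < A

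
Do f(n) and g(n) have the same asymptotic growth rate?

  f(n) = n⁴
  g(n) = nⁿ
False

f(n) = n⁴ is O(n⁴), and g(n) = nⁿ is O(nⁿ).
Since they have different growth rates, f(n) = Θ(g(n)) is false.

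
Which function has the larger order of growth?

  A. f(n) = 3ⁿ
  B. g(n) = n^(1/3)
A

f(n) = 3ⁿ is O(3ⁿ), while g(n) = n^(1/3) is O(n^(1/3)).
Since O(3ⁿ) grows faster than O(n^(1/3)), f(n) dominates.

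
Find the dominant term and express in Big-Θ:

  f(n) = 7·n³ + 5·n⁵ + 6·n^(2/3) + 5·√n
Θ(n⁵)

Order the terms by growth rate: 5·√n ≺ 6·n^(2/3) ≺ 7·n³ ≺ 5·n⁵.
The fastest-growing term 5·n⁵ dominates as n → ∞; dropping its constant factor gives Θ(n⁵).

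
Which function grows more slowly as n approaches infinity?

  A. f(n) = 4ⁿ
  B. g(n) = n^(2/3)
B

f(n) = 4ⁿ is O(4ⁿ), while g(n) = n^(2/3) is O(n^(2/3)).
Since O(n^(2/3)) grows slower than O(4ⁿ), g(n) is dominated.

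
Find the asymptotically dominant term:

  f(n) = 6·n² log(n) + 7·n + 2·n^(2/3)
6·n² log(n)

Looking at each term:
  - 6·n² log(n) is O(n² log n)
  - 7·n is O(n)
  - 2·n^(2/3) is O(n^(2/3))

The term 6·n² log(n) (O(n² log n)) grows fastest and dominates all others.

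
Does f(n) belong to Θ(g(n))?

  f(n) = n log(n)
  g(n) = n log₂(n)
True

f(n) = n log(n) and g(n) = n log₂(n) are both O(n log n).
Since they have the same asymptotic growth rate, f(n) = Θ(g(n)) is true.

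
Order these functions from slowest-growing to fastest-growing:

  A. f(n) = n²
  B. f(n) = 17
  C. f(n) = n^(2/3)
B < C < A

Comparing growth rates:
B = 17 is O(1)
C = n^(2/3) is O(n^(2/3))
A = n² is O(n²)

Therefore, the order from slowest to fastest is: B < C < A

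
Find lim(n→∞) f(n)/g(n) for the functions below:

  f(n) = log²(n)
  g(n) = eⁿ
0

Since log²(n) (O(log² n)) grows slower than eⁿ (O(eⁿ)),
the ratio f(n)/g(n) → 0 as n → ∞.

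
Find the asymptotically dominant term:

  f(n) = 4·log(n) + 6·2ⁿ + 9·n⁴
6·2ⁿ

Looking at each term:
  - 4·log(n) is O(log n)
  - 6·2ⁿ is O(2ⁿ)
  - 9·n⁴ is O(n⁴)

The term 6·2ⁿ (O(2ⁿ)) grows fastest and dominates all others.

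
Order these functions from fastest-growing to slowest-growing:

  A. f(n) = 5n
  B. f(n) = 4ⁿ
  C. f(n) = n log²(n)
B > C > A

Comparing growth rates:
B = 4ⁿ is O(4ⁿ)
C = n log²(n) is O(n log² n)
A = 5n is O(n)

Therefore, the order from fastest to slowest is: B > C > A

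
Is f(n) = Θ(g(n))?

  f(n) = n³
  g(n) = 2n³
True

f(n) = n³ and g(n) = 2n³ are both O(n³).
Since they have the same asymptotic growth rate, f(n) = Θ(g(n)) is true.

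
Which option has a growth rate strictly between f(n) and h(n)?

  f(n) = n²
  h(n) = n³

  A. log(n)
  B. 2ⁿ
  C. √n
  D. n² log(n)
D

We need g(n) with n² = o(g(n)) and g(n) = o(n³), i.e. O(n²) ≺ g ≺ O(n³).
Check each option:
  A. log(n) — O(log n) does not grow strictly faster than f(n)
  B. 2ⁿ — O(2ⁿ) does not grow strictly slower than h(n)
  C. √n — O(√n) does not grow strictly faster than f(n)
  D. n² log(n) — O(n² log n) is strictly between O(n²) and O(n³) ✓

Only option D (n² log(n)) lies strictly between.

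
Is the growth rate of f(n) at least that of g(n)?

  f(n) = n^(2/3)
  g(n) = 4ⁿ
False

f(n) = n^(2/3) is O(n^(2/3)), and g(n) = 4ⁿ is O(4ⁿ).
Since O(n^(2/3)) grows slower than O(4ⁿ), f(n) = Ω(g(n)) is false.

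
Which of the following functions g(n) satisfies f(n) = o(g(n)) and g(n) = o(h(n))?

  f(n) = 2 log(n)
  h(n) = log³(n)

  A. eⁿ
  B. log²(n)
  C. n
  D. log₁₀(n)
B

We need g(n) with 2 log(n) = o(g(n)) and g(n) = o(log³(n)), i.e. O(log n) ≺ g ≺ O(log³ n).
Check each option:
  A. eⁿ — O(eⁿ) does not grow strictly slower than h(n)
  B. log²(n) — O(log² n) is strictly between O(log n) and O(log³ n) ✓
  C. n — O(n) does not grow strictly slower than h(n)
  D. log₁₀(n) — O(log n) does not grow strictly faster than f(n)

Only option B (log²(n)) lies strictly between.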